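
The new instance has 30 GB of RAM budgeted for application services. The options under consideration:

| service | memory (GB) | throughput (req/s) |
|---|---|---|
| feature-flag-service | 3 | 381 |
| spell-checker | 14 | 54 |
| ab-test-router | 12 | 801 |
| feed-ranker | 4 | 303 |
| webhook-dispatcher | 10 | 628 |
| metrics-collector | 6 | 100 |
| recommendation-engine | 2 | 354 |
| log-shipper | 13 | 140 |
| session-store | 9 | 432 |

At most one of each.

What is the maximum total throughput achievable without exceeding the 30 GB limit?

Density check — recommendation-engine 177.00, feature-flag-service 127.00, feed-ranker 75.75 are the best per GB.
Feature-flag-service + ab-test-router + feed-ranker + recommendation-engine + session-store uses 30 of the 30 GB and totals 2271.
That's the maximum — no swap from here does better than 2271.

2271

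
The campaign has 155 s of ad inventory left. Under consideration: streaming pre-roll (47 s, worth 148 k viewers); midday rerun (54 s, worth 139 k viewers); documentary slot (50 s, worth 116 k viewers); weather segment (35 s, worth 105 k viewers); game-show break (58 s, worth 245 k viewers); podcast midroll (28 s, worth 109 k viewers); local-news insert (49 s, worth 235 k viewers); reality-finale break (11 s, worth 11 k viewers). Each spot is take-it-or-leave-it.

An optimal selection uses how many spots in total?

3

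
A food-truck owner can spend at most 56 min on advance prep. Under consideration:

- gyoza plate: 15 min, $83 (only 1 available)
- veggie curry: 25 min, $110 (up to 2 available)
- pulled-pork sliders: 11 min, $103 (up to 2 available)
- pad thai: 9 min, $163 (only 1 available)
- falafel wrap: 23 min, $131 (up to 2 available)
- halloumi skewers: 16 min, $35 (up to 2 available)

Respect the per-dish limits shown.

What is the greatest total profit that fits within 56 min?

Ranking by ratio (profit/min): pad thai 18.11, pulled-pork sliders 9.36, falafel wrap 5.70, gyoza plate 5.53.
The ratio ordering already packs tightly: 2×pulled-pork sliders + pad thai + falafel wrap, 54 min, 500.
That's the maximum — no swap from here does better than 500.

500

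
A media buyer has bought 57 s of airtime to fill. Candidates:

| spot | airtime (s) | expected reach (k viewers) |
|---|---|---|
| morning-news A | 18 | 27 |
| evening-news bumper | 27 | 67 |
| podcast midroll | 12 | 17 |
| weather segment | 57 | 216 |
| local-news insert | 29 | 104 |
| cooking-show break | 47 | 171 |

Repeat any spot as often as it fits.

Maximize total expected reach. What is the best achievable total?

The ratio ordering already packs tightly: weather segment, 57 s, 216.

216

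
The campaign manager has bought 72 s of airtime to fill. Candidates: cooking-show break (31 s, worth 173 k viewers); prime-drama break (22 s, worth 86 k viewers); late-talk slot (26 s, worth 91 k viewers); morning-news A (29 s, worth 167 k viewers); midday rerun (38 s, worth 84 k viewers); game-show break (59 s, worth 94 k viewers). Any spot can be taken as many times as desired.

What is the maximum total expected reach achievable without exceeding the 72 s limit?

Filling by ratio: 2×morning-news A for 334, with 14 s left unused.
Replace 2×morning-news A with 2×cooking-show break: the trade gains 12 net, giving 346 at 62 s.
The spare 10 s is too small for any remaining spot, and no exchange beats 346.

346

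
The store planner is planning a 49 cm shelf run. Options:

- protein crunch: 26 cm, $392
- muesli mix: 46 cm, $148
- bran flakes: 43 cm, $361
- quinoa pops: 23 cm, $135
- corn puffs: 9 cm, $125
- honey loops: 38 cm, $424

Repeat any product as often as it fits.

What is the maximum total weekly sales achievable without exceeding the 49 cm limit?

642

The ratio ordering already packs tightly: protein crunch + 2×corn puffs, 44 cm, 642.
That's the maximum — no swap from here does better than 642.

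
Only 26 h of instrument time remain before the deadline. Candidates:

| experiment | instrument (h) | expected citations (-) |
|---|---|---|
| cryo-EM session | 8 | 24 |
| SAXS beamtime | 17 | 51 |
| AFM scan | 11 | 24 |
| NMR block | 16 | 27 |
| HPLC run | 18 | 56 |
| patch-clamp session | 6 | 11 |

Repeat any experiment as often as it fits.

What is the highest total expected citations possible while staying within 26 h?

80

Cryo-EM session + HPLC run uses 26 of the 26 h and totals 80.
That's the maximum — no swap from here does better than 80.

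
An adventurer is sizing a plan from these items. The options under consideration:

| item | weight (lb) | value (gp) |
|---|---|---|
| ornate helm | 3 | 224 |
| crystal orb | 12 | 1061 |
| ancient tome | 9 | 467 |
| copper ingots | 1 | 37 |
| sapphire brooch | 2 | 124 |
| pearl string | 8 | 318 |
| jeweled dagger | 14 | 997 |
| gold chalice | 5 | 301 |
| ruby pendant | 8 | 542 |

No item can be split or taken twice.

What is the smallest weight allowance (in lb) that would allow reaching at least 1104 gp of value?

14

Need the lightest bundle worth ≥ 1104.
crystal orb + sapphire brooch: 1185 value at 14 lb.
Below 14 lb the best achievable stays under 1104.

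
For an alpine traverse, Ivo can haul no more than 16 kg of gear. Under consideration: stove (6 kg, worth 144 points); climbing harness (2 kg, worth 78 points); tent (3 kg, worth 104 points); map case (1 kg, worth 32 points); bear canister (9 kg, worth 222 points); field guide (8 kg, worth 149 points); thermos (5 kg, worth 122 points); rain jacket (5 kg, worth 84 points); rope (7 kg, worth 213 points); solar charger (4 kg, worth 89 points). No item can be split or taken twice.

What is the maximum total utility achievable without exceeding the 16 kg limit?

484

By utility per kg: climbing harness 39.00, tent 34.67, map case 32.00, rope 30.43 lead.
A density-first pass picks climbing harness + tent + map case + rope — 427 at 13 kg.
Dropping map case frees 1 kg; slotting in solar charger (4 kg) lifts the total to 484 at 16 kg.
That's the maximum — no swap from here does better than 484.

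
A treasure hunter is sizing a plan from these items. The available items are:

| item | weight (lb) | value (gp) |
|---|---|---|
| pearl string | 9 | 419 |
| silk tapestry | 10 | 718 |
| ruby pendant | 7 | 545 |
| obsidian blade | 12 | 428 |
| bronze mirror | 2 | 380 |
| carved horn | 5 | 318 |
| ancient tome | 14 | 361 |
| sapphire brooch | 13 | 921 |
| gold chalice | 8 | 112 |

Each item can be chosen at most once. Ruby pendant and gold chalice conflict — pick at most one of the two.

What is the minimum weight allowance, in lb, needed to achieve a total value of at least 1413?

17

Need the lightest bundle worth ≥ 1413.
silk tapestry + bronze mirror + carved horn: 1416 value at 17 lb.
Any bundle with less than 17 lb falls short of 1413.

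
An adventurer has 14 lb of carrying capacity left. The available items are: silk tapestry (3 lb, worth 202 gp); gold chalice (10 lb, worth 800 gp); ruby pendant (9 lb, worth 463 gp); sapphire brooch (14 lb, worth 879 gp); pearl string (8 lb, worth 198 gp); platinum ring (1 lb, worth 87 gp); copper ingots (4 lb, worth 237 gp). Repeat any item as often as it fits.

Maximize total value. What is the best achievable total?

By value per lb: platinum ring 87.00, gold chalice 80.00, silk tapestry 67.33 lead.
The ratio ordering already packs tightly: 14×platinum ring, 14 lb, 1218.
Every other selection either busts 14 lb or fails to beat 1218.

1218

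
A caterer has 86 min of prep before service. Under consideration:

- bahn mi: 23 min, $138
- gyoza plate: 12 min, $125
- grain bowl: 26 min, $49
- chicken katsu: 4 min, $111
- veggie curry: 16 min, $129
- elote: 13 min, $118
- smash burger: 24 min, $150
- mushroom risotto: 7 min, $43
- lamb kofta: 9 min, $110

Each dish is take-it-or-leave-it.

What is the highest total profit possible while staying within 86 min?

Density check — chicken katsu 27.75, lamb kofta 12.22, gyoza plate 10.42, elote 9.08 are the best per min.
Gyoza plate + chicken katsu + veggie curry + elote + smash burger + mushroom risotto + lamb kofta uses 85 of the 86 min and totals 786.
Runner-up bahn mi + gyoza plate + chicken katsu + veggie curry + elote + mushroom risotto + lamb kofta tops out at 774.

786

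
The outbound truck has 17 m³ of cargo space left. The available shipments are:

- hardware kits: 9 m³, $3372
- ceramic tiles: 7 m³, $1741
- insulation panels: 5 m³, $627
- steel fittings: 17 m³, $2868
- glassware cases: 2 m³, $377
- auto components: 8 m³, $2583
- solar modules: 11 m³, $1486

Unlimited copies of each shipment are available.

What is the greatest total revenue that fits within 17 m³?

Ranking by ratio (revenue/m³): hardware kits 374.67, auto components 322.88, ceramic tiles 248.71, glassware cases 188.50.
Best packing: hardware kits + auto components — 17 m³, 5955 total.

5955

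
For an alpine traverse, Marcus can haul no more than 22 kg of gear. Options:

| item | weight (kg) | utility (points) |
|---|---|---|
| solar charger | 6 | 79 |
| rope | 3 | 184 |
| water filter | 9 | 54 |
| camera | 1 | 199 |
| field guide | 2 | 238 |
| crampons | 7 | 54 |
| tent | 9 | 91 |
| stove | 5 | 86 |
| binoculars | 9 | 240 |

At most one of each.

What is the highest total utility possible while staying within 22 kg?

The ratio ordering already packs tightly: rope + camera + field guide + stove + binoculars, 20 kg, 947.

947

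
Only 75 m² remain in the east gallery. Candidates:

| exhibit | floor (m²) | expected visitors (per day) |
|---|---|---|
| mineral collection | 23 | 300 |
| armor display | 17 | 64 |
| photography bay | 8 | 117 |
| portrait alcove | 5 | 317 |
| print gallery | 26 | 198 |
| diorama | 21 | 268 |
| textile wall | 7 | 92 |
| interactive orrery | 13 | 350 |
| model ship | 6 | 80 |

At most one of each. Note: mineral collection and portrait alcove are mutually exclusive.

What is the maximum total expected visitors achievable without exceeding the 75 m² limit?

Taking photography bay + portrait alcove + print gallery + diorama + interactive orrery: 73 m² used, 1250 in expected visitors.
No other feasible combination exceeds 1250.

1250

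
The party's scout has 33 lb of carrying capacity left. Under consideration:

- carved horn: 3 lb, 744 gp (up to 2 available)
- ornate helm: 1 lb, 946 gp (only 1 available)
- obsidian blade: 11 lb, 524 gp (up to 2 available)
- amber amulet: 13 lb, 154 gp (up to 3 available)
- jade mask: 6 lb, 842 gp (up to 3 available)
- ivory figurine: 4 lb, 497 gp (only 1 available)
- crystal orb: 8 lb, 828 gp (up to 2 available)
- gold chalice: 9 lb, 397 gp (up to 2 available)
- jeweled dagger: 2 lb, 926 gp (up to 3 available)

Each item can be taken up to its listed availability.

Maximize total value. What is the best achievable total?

7738

By value per lb: ornate helm 946.00, jeweled dagger 463.00, carved horn 248.00 lead.
Best packing: 2×carved horn + ornate helm + 3×jade mask + 3×jeweled dagger — 31 lb, 7738 total.
Nothing else within 33 lb beats 7738.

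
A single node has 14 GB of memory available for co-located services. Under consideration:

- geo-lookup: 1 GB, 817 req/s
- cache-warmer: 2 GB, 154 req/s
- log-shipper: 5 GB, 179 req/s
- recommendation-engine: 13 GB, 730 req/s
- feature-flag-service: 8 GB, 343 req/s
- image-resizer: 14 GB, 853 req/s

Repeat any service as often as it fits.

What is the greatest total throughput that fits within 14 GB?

Ranking by ratio (throughput/GB): geo-lookup 817.00, cache-warmer 77.00, image-resizer 60.93.
Best packing: 14×geo-lookup — 14 GB, 11438 total.
No other feasible combination exceeds 11438.

11438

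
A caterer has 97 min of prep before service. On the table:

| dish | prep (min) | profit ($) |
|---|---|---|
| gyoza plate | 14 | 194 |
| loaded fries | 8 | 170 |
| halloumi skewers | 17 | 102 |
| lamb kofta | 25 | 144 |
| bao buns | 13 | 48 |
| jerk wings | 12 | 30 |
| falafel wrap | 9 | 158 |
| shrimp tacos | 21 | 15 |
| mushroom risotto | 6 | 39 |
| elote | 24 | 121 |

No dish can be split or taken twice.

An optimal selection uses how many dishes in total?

6

The maximum profit within 97 min is 889.
gyoza plate + loaded fries + halloumi skewers + lamb kofta + falafel wrap + elote hits 889 at 97 min.
Every optimal selection uses 6 dishes.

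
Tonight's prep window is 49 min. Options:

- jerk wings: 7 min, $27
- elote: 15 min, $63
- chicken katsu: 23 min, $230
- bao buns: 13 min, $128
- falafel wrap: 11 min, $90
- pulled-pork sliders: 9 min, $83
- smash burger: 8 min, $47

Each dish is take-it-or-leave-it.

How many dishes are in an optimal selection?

3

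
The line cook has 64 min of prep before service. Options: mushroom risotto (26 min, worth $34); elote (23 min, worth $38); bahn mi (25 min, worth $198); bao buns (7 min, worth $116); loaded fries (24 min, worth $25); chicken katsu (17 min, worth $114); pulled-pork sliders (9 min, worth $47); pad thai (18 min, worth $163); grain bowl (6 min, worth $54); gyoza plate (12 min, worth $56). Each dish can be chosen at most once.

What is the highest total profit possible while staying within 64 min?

533

Ranking by ratio (profit/min): bao buns 16.57, pad thai 9.06, grain bowl 9.00, bahn mi 7.92.
The ratio heuristic lands on bahn mi + bao buns + pad thai + grain bowl (531) but leaves 8 min idle.
Replace grain bowl with gyoza plate: the trade gains 2 net, giving 533 at 62 min.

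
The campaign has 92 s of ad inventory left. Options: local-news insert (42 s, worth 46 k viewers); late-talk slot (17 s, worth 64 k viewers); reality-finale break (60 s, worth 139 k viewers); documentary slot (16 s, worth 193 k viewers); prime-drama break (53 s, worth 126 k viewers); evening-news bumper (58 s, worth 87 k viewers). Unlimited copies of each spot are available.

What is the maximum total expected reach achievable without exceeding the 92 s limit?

965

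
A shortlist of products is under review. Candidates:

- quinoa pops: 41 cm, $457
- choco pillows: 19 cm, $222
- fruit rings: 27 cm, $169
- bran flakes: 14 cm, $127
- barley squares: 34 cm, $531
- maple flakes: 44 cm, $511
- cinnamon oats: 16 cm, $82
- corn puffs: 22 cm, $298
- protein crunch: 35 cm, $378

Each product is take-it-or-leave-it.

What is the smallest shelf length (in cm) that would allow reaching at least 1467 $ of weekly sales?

114

Need the lightest bundle worth ≥ 1467.
bran flakes + barley squares + maple flakes + corn puffs: 1467 weekly sales at 114 cm.
Below 114 cm the best achievable stays under 1467.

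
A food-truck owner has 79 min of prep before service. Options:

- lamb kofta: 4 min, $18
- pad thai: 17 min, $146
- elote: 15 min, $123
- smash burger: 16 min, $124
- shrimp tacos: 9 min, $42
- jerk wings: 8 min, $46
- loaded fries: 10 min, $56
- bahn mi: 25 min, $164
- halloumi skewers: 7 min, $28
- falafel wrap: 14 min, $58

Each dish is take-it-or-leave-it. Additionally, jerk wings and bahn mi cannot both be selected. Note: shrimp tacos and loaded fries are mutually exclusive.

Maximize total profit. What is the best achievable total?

Ranking by ratio (profit/min): pad thai 8.59, elote 8.20, smash burger 7.75.
Best packing: lamb kofta + pad thai + elote + smash burger + bahn mi — 77 min, 575 total.
Next best is pad thai + elote + smash burger + bahn mi at 557 (73 min) — short by 18.

575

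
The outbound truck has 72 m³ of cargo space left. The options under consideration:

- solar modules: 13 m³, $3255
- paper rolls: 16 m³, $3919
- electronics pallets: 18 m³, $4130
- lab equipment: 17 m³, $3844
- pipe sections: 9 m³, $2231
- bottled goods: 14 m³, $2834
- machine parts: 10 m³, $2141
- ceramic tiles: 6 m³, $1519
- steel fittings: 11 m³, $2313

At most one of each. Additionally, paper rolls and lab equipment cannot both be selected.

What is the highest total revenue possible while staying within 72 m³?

17195

Taking solar modules + paper rolls + electronics pallets + pipe sections + machine parts + ceramic tiles: 72 m³ used, 17195 in revenue.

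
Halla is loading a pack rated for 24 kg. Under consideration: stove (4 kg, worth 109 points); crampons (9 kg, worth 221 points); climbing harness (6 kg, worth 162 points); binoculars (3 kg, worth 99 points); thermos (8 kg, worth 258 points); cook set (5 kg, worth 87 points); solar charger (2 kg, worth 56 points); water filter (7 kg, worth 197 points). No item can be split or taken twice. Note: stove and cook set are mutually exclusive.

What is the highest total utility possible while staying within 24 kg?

Best packing: stove + binoculars + thermos + solar charger + water filter — 24 kg, 719 total.
No other feasible combination exceeds 719.

719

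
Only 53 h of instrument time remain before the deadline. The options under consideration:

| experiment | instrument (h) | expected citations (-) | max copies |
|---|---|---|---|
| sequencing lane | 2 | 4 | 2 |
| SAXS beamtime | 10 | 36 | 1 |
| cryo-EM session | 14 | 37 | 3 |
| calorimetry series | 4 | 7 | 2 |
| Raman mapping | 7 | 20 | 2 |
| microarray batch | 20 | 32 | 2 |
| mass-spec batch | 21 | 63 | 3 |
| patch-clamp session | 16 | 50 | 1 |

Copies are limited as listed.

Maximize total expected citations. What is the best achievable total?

162

Greedy by ratio would take 2×sequencing lane + SAXS beamtime + mass-spec batch + patch-clamp session: 51 h used, total 157.
The 20 h tied up in 2×sequencing lane and patch-clamp session is better spent on mass-spec batch — total rises to 162 (52 h).
The spare 1 h is too small for any remaining experiment, and no exchange beats 162.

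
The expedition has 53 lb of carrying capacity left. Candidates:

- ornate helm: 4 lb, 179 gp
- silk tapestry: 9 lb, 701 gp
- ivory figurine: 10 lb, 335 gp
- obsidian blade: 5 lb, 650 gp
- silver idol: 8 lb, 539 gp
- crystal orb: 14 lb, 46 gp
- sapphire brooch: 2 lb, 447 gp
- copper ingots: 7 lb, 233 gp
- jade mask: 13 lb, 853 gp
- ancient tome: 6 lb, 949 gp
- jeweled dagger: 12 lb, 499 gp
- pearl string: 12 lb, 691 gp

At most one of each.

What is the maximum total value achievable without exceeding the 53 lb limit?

4474

Greedy by ratio would take ornate helm + silk tapestry + obsidian blade + silver idol + sapphire brooch + jade mask + ancient tome: 47 lb used, total 4318.
The 4 lb tied up in ornate helm is better spent on ivory figurine — total rises to 4474 (53 lb).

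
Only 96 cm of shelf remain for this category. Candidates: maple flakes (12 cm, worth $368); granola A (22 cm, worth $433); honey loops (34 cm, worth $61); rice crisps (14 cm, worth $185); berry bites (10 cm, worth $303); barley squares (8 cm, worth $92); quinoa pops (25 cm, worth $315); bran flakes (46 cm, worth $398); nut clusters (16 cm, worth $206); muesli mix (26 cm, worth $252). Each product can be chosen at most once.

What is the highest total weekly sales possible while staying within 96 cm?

Ranking by ratio (weekly sales/cm): maple flakes 30.67, berry bites 30.30, granola A 19.68.
The ratio heuristic lands on maple flakes + granola A + rice crisps + berry bites + barley squares + nut clusters (1587) but leaves 14 cm idle.
The 14 cm tied up in rice crisps is better spent on quinoa pops — total rises to 1717 (93 cm).
The spare 3 cm is too small for any remaining product, and no exchange beats 1717.

1717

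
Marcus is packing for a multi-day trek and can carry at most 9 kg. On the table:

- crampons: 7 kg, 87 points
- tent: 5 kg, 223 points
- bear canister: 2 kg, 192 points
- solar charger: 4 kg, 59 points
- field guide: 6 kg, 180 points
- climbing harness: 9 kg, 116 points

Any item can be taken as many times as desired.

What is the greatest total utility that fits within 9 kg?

768

Best packing: 4×bear canister — 8 kg, 768 total.
That's the maximum — no swap from here does better than 768.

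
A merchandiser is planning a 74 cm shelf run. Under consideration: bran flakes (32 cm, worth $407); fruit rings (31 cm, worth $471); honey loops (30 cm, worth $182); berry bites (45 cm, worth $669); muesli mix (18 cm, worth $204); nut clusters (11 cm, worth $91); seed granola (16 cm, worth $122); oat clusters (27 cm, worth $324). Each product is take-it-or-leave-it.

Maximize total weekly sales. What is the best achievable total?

993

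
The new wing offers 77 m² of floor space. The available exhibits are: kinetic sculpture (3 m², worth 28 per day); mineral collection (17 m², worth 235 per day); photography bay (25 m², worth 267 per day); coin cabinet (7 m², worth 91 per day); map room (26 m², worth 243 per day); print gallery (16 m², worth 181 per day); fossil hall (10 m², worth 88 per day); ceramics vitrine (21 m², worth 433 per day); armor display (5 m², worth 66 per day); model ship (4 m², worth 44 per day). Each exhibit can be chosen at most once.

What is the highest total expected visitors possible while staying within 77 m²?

Filling by ratio: kinetic sculpture + mineral collection + coin cabinet + print gallery + ceramics vitrine + armor display + model ship for 1078, with 4 m² left unused.
Dropping print gallery and armor display frees 21 m²; slotting in photography bay (25 m²) lifts the total to 1098 at 77 m².
Next best is mineral collection + coin cabinet + print gallery + fossil hall + ceramics vitrine + armor display at 1094 (76 m²) — short by 4.

1098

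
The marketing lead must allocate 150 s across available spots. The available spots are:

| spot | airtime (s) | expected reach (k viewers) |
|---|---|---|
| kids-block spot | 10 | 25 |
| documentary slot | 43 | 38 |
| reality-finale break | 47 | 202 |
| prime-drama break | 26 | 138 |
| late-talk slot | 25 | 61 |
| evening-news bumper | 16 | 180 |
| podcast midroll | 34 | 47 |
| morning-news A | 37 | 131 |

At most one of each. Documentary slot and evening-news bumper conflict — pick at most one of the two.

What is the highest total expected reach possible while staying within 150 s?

Best packing: kids-block spot + reality-finale break + prime-drama break + evening-news bumper + morning-news A — 136 s, 676 total.
Next best is reality-finale break + prime-drama break + evening-news bumper + morning-news A at 651 (126 s) — short by 25.

676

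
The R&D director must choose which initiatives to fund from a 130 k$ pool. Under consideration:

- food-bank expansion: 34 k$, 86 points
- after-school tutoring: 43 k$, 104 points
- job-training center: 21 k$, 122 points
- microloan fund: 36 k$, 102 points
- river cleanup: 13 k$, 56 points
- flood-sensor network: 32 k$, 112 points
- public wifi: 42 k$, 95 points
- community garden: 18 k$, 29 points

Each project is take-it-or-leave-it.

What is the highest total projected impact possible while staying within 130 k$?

424

By projected impact per k$: job-training center 5.81, river cleanup 4.31, flood-sensor network 3.50 lead.
Filling by ratio: job-training center + microloan fund + river cleanup + flood-sensor network + community garden for 421, with 10 k$ left unused.
A better packing is food-bank expansion + after-school tutoring + job-training center + flood-sensor network: 130 k$, total 424.
That's the maximum — no swap from here does better than 424.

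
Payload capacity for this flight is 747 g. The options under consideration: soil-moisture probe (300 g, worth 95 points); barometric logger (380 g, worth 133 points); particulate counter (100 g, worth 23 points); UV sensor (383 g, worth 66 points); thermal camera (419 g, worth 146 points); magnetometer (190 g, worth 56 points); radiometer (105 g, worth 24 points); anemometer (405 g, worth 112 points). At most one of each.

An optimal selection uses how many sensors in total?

The maximum data value within 747 g is 241.
One optimal bundle: soil-moisture probe + thermal camera (719 g).
All optima have 2 sensors.

2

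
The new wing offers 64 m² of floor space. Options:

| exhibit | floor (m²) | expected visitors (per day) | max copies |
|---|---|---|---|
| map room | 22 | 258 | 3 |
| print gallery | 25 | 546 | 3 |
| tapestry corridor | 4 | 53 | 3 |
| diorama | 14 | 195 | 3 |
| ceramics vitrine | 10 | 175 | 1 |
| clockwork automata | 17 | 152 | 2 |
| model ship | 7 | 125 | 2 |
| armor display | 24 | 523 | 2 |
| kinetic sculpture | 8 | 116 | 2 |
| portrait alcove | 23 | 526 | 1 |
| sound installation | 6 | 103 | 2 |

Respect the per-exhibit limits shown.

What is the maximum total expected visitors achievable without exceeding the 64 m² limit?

1350

Greedy by ratio would take print gallery + 2×model ship + portrait alcove: 62 m² used, total 1322.
Replace 2×model ship with ceramics vitrine + sound installation: the trade gains 28 net, giving 1350 at 64 m².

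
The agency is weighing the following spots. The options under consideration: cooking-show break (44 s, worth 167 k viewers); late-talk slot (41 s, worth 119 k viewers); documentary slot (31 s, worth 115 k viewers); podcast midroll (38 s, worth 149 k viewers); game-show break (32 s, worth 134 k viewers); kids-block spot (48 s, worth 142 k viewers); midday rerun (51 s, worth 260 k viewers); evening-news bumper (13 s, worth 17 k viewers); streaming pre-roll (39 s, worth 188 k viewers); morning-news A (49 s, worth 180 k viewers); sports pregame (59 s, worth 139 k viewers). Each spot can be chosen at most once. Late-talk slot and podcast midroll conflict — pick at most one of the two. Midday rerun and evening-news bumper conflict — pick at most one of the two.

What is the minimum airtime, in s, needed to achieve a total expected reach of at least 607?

Need the lightest bundle worth ≥ 607.
Taking cooking-show break + midday rerun + streaming pre-roll gives 615 (≥ 607) for 134 s.
No combination under 134 s hits 607.

134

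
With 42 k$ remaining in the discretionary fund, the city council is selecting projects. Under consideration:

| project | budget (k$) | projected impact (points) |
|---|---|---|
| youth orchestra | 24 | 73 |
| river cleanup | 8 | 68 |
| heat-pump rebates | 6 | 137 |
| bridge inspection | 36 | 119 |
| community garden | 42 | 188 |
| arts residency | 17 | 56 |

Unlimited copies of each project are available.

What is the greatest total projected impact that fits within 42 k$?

By projected impact per k$: heat-pump rebates 22.83, river cleanup 8.50, community garden 4.48, bridge inspection 3.31 lead.
The ratio ordering already packs tightly: 7×heat-pump rebates, 42 k$, 959.
That's the maximum — no swap from here does better than 959.

959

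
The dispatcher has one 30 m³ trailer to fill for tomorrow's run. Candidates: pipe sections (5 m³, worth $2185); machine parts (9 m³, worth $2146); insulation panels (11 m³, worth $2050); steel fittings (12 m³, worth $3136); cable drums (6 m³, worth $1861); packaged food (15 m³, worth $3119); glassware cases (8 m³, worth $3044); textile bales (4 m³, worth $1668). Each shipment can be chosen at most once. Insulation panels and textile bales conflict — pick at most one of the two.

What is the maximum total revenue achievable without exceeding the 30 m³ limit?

10033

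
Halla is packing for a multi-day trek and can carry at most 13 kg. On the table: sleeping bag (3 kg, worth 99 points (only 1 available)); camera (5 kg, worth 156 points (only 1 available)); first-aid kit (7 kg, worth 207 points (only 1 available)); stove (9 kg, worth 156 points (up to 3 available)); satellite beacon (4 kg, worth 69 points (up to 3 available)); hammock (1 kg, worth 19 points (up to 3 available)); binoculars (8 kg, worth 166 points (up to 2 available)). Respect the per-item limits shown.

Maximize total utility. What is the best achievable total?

382

Filling by ratio: sleeping bag + camera + 3×hammock for 312, with 2 kg left unused.
The 5 kg tied up in sleeping bag and 2×hammock is better spent on first-aid kit — total rises to 382 (13 kg).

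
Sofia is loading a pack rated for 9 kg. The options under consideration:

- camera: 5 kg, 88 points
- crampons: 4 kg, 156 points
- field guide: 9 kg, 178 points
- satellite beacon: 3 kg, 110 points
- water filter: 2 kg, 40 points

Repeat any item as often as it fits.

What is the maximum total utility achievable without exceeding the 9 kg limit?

330

Density check — crampons 39.00, satellite beacon 36.67, water filter 20.00, field guide 19.78 are the best per kg.
Greedy by ratio would take 2×crampons: 8 kg used, total 312.
Replace 2×crampons with 3×satellite beacon: the trade gains 18 net, giving 330 at 9 kg.
Every other selection either busts 9 kg or fails to beat 330.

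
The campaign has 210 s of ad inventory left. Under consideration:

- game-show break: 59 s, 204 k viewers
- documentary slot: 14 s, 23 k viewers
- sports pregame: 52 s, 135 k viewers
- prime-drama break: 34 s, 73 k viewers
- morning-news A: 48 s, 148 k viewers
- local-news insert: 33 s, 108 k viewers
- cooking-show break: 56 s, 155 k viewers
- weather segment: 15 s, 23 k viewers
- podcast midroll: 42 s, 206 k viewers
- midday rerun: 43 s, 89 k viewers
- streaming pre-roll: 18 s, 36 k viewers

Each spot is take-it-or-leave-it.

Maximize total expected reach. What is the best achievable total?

The ratio heuristic lands on game-show break + morning-news A + local-news insert + podcast midroll + streaming pre-roll (702) but leaves 10 s idle.
Replace local-news insert and streaming pre-roll with cooking-show break: the trade gains 11 net, giving 713 at 205 s.

713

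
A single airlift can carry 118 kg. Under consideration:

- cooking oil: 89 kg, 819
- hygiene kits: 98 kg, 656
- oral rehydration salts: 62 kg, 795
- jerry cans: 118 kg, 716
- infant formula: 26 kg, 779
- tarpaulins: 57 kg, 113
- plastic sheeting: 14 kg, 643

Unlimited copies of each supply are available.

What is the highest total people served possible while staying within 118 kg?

Ranking by ratio (people served/kg): plastic sheeting 45.93, infant formula 29.96, oral rehydration salts 12.82, cooking oil 9.20.
The ratio ordering already packs tightly: 8×plastic sheeting, 112 kg, 5144.
That's the maximum — no swap from here does better than 5144.

5144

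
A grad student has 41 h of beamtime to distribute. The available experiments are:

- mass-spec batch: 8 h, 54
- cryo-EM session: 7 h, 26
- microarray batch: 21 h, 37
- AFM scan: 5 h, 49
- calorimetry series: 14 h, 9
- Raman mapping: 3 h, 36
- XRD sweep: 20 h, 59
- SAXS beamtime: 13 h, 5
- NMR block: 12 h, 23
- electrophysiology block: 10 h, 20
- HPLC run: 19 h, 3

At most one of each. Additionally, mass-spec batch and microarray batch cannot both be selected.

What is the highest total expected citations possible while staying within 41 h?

A density-first pass picks mass-spec batch + cryo-EM session + AFM scan + Raman mapping + electrophysiology block — 185 at 33 h.
The 17 h tied up in cryo-EM session and electrophysiology block is better spent on XRD sweep — total rises to 198 (36 h).
Runner-up mass-spec batch + cryo-EM session + AFM scan + XRD sweep tops out at 188.

198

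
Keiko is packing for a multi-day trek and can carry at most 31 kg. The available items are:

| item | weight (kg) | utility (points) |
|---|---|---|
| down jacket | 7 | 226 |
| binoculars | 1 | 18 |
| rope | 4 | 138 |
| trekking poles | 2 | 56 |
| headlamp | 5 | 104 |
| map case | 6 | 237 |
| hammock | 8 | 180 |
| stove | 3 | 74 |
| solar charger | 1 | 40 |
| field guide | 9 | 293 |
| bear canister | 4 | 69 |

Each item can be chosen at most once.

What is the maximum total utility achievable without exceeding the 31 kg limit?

Taking the top-ratio items first gives down jacket + binoculars + rope + trekking poles + map case + solar charger + field guide for 1008 (30 kg).
Replace trekking poles with stove: the trade gains 18 net, giving 1026 at 31 kg.
That's the maximum — no swap from here does better than 1026.

1026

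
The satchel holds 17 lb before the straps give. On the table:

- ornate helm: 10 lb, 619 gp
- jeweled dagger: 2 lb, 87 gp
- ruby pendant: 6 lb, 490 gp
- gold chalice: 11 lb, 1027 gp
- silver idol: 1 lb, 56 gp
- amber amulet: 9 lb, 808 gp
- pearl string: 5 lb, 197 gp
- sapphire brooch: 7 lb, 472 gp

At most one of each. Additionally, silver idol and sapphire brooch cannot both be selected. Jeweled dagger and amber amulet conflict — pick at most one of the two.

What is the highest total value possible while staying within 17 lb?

The ratio ordering already packs tightly: ruby pendant + gold chalice, 17 lb, 1517.
That's the maximum — no feasible swap from here does better than 1517.

1517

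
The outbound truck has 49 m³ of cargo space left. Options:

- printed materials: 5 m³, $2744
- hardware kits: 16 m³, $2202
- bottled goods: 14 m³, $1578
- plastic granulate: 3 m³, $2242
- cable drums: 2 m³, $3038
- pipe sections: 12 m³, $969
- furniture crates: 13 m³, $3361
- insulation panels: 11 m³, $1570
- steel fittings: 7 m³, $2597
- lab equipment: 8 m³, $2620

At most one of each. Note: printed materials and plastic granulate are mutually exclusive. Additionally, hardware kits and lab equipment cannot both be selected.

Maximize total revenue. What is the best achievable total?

Best packing: printed materials + bottled goods + cable drums + furniture crates + steel fittings + lab equipment — 49 m³, 15938 total.
The closest alternative, printed materials + cable drums + furniture crates + insulation panels + steel fittings + lab equipment, reaches only 15930.

15938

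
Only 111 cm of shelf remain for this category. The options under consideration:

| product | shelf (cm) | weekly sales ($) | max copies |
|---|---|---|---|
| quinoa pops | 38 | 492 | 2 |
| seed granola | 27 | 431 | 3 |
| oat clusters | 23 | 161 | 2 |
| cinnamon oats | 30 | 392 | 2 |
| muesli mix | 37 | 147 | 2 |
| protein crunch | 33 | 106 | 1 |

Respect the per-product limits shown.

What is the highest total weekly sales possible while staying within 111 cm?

Density check — seed granola 15.96, cinnamon oats 13.07, quinoa pops 12.95, oat clusters 7.00 are the best per cm.
Taking 3×seed granola + cinnamon oats: 111 cm used, 1685 in weekly sales.

1685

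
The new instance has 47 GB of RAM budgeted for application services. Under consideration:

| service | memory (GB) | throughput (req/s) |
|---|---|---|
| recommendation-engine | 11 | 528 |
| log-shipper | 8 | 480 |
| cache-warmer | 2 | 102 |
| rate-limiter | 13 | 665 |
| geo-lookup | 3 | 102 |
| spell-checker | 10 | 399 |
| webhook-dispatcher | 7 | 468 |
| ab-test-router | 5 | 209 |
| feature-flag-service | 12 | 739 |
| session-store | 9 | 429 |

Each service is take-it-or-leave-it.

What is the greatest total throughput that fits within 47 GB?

2663

Ranking by ratio (throughput/GB): webhook-dispatcher 66.86, feature-flag-service 61.58, log-shipper 60.00, rate-limiter 51.15.
Best packing: log-shipper + cache-warmer + rate-limiter + webhook-dispatcher + ab-test-router + feature-flag-service — 47 GB, 2663 total.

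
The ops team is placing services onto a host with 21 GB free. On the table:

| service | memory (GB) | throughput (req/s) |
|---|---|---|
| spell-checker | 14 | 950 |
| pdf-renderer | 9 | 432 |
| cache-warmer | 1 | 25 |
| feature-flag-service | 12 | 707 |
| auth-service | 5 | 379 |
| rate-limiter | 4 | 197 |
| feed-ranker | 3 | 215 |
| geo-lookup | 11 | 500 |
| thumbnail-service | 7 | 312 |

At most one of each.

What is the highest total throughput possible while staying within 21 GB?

1362

Greedy by ratio would take cache-warmer + feature-flag-service + auth-service + feed-ranker: 21 GB used, total 1326.
But spell-checker + rate-limiter + feed-ranker fits in 21 GB and reaches 1362.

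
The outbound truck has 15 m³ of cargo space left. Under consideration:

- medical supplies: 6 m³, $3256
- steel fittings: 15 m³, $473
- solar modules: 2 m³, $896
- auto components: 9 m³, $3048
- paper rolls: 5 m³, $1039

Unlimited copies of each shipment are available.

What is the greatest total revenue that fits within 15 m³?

7408

Taking 2×medical supplies + solar modules: 14 m³ used, 7408 in revenue.
Nothing else within 15 m³ beats 7408.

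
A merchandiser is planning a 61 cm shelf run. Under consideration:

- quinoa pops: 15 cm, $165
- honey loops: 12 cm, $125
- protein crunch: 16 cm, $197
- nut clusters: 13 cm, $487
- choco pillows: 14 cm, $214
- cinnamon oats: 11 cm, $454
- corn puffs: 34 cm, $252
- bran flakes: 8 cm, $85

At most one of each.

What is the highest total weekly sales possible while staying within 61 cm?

1405

The ratio heuristic lands on protein crunch + nut clusters + choco pillows + cinnamon oats (1352) but leaves 7 cm idle.
The 16 cm tied up in protein crunch is better spent on quinoa pops + bran flakes — total rises to 1405 (61 cm).
The closest alternative, honey loops + nut clusters + choco pillows + cinnamon oats + bran flakes, reaches only 1365.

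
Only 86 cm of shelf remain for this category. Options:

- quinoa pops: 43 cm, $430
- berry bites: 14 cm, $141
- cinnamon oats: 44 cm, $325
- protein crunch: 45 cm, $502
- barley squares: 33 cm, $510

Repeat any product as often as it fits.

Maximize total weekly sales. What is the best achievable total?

1161

By weekly sales per cm: barley squares 15.45, protein crunch 11.16, berry bites 10.07, quinoa pops 10.00 lead.
Taking berry bites + 2×barley squares: 80 cm used, 1161 in weekly sales.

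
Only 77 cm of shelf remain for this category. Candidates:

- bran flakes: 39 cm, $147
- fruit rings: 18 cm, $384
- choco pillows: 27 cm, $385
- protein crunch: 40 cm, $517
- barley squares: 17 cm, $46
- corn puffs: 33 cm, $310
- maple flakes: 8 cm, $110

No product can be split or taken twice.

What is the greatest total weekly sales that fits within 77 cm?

1012

Greedy by ratio would take fruit rings + choco pillows + barley squares + maple flakes: 70 cm used, total 925.
Replace fruit rings and barley squares with protein crunch: the trade gains 87 net, giving 1012 at 75 cm.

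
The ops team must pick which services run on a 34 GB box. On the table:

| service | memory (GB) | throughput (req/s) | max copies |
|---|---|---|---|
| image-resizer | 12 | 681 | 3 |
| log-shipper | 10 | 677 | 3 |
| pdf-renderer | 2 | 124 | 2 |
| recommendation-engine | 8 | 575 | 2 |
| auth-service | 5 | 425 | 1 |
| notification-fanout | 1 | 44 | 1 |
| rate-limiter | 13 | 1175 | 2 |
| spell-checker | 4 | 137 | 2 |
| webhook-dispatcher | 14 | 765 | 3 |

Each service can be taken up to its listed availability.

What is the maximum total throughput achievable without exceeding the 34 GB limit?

Taking pdf-renderer + auth-service + notification-fanout + 2×rate-limiter: 34 GB used, 2943 in throughput.

2943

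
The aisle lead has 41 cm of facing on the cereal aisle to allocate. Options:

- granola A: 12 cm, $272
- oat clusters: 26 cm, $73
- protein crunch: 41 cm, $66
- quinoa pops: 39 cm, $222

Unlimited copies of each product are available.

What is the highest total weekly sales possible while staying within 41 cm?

816

Best packing: 3×granola A — 36 cm, 816 total.
Every other selection either busts 41 cm or fails to beat 816.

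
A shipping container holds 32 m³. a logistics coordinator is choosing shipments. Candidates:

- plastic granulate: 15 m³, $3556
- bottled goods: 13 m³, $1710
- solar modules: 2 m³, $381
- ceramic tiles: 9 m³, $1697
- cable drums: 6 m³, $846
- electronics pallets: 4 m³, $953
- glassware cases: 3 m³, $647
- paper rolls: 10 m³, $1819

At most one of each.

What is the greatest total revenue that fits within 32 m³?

Greedy by ratio would take plastic granulate + solar modules + cable drums + electronics pallets + glassware cases: 30 m³ used, total 6383.
Dropping solar modules and cable drums frees 8 m³; slotting in paper rolls (10 m³) lifts the total to 6975 at 32 m³.
That's the maximum — no swap from here does better than 6975.

6975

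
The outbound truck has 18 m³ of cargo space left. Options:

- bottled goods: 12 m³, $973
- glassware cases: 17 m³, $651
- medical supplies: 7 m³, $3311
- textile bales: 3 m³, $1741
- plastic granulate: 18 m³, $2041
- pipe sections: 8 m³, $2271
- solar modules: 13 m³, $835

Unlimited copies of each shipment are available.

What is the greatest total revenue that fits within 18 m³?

10446

6×textile bales uses 18 of the 18 m³ and totals 10446.
That's the maximum — no swap from here does better than 10446.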